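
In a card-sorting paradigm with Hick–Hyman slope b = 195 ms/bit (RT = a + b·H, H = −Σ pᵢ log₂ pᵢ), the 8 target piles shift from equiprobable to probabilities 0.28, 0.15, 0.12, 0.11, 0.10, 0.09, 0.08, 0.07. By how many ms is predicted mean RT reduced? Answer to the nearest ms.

Equiprobable entropy H₀ = log₂ 8 = 3.0000 bits.
Skewed entropy H = −Σ pᵢ log₂ pᵢ = 2.8470 bits.
ΔRT = b·(H₀ − H) = 195 × 0.1530 = 29.83 ms.

30 ms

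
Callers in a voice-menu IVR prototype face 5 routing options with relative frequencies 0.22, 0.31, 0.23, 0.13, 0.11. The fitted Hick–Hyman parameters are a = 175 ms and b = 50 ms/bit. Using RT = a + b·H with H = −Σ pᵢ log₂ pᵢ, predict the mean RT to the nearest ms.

286 ms

Entropy contributions −pᵢ log₂ pᵢ: 0.4806, 0.5238, 0.4877, 0.3826, 0.3503; sum H = 2.2250 bits.
RT = a + bH = 175 + 50·2.2250 = 286.25 ms.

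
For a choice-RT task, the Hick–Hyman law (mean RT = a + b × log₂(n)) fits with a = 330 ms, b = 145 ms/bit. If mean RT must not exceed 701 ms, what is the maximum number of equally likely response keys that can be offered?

Information budget: (701 − 330)/145 = 2.5586 bits, so n ≤ 2^2.5586 = 5.891 → at most 5.

5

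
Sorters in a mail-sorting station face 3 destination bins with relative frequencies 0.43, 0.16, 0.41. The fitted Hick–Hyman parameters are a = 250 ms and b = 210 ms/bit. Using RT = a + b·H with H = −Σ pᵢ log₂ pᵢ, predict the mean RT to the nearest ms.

560 ms

H = 0.43·log₂(1/0.43) + 0.16·log₂(1/0.16) + 0.41·log₂(1/0.41) = 1.4740 bits.
RT = 250 + 210 × 1.4740 = 559.53 ms.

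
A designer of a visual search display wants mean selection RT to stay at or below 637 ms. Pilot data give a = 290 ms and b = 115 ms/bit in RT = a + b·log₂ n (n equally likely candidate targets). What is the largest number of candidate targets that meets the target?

Set 290 + 115·log₂ n ≤ 637 → log₂ n ≤ (637 − 290)/115 = 3.0174.
So n ≤ 2^3.0174 = 8.097; the largest integer n is 8.

8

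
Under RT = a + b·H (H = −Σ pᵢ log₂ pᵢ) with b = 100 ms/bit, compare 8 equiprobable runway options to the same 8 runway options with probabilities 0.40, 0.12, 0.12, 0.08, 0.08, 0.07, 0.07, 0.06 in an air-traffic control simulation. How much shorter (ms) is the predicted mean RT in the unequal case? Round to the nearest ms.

37 ms

Equiprobable entropy H₀ = log₂ 8 = 3.0000 bits.
Skewed entropy H = −Σ pᵢ log₂ pᵢ = 2.6266 bits.
ΔRT = b·(H₀ − H) = 100 × 0.3734 = 37.34 ms.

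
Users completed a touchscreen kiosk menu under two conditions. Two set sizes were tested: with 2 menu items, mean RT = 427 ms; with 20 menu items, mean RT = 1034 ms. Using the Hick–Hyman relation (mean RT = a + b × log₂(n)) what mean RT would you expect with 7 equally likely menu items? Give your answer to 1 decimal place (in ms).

757.2 ms

RT is linear in log₂ n, so two points fix the line:
  b = (1034 − 427) / (log₂ 20 − log₂ 2) = 607 / (4.3219 − 1) = 182.725 ms/bit
  a = 427 − 182.725 × 1 = 244.275 ms
Then RT(7) = 244.275 + 182.725 × log₂ 7 = 244.275 + 182.725 × 2.8074 ≈ 757.249 ms.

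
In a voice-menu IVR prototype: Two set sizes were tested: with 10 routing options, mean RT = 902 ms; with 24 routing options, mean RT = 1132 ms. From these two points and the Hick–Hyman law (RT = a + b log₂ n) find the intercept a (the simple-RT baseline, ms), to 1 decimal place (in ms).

297.1 ms

b = (RT₂ − RT₁)/(log₂ n₂ − log₂ n₁) = (1132 − 902)/(4.5850 − 3.3219) = 182.101 ms/bit.
Intercept: a = 902 − 182.101·log₂(10) = 297.073 ms.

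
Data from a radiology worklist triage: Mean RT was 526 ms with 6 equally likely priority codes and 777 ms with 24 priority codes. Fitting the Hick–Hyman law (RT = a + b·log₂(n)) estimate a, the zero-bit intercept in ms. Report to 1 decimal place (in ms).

201.6 ms

b = (RT₂ − RT₁)/(log₂ n₂ − log₂ n₁) = (777 − 526)/(4.5850 − 2.5850) = 125.500 ms/bit.
a = RT₁ − b·log₂ n₁ = 526 − 125.500 × 2.5850 = 201.587 ms.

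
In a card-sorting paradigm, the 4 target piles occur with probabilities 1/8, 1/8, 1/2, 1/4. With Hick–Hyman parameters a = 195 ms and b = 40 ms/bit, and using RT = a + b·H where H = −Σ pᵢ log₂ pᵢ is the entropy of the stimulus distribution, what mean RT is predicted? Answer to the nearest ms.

265 ms

Each term −pᵢ log₂ pᵢ: 0.125·3 + 0.125·3 + 0.5·1 + 0.25·2; summed, H = 1.750 bits.
Mean RT = a + bH = 195 + 40·1.750 = 265.00 ms.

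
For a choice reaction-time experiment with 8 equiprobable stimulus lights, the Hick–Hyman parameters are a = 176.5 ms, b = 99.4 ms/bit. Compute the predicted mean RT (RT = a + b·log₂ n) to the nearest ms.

475 ms

log₂(8) = 3 bits, so RT = 176.5 + 99.4 × 3 ≈ 474.700 ms.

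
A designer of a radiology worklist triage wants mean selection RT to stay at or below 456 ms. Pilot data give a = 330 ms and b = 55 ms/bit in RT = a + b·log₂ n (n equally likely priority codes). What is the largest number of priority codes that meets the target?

4

55·log₂ n ≤ 456 − 330 = 126, giving log₂ n ≤ 2.2909 and n ≤ 4.894. The largest whole number is 4.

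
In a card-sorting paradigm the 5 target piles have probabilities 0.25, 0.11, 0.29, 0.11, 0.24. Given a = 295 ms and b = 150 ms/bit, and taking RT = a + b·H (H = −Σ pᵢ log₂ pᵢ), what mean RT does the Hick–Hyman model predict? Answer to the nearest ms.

Entropy contributions −pᵢ log₂ pᵢ: 0.5000, 0.3503, 0.5179, 0.3503, 0.4941; sum H = 2.2126 bits.
RT = a + bH = 295 + 150·2.2126 = 626.89 ms.

627 ms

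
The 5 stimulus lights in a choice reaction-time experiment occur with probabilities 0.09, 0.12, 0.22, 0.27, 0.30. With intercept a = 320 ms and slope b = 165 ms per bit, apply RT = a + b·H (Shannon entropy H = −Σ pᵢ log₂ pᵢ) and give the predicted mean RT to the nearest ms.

682 ms

Entropy contributions −pᵢ log₂ pᵢ: 0.3127, 0.3671, 0.4806, 0.5100, 0.5211; sum H = 2.1914 bits.
RT = a + bH = 320 + 165·2.1914 = 681.58 ms.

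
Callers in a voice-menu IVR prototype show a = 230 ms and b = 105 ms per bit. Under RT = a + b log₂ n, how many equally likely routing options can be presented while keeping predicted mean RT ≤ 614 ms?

12

Set 230 + 105·log₂ n ≤ 614 → log₂ n ≤ (614 − 230)/105 = 3.6571.
So n ≤ 2^3.6571 = 12.616; the largest integer n is 12.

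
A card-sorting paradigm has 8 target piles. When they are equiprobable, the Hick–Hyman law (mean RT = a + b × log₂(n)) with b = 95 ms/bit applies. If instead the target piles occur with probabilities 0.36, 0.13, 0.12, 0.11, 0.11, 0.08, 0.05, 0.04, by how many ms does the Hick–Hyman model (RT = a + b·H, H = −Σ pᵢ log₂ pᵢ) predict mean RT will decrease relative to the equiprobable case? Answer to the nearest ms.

The RT saving is b·ΔH. Equiprobable H₀ = log₂(8) = 3.0000 bits; with the given probabilities H = 2.6743 bits.
b·(H₀ − H) = 95 × (3.0000 − 2.6743) = 30.95 ms.

31 ms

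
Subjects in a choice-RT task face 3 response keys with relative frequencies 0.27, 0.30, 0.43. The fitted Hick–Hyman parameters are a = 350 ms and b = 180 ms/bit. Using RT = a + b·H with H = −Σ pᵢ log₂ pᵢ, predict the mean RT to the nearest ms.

Entropy contributions −pᵢ log₂ pᵢ: 0.5100, 0.5211, 0.5236; sum H = 1.5547 bits.
RT = a + bH = 350 + 180·1.5547 = 629.84 ms.

630 ms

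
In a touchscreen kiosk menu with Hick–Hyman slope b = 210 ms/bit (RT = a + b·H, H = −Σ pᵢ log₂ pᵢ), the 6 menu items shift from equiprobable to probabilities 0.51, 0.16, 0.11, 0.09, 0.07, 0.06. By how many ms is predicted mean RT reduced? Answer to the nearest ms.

The RT saving is b·ΔH. Equiprobable H₀ = log₂(6) = 2.5850 bits; with the given probabilities H = 2.0935 bits.
b·(H₀ − H) = 210 × (2.5850 − 2.0935) = 103.21 ms.

103 ms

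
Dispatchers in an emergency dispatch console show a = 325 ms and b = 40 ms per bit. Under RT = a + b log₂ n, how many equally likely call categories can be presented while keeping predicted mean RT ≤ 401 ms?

3

40·log₂ n ≤ 401 − 325 = 76, giving log₂ n ≤ 1.9000 and n ≤ 3.732. The largest whole number is 3.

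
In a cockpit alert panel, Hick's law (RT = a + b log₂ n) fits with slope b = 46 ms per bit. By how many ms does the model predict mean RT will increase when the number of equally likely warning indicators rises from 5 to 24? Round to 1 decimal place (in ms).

104.1 ms

The intercept a cancels: ΔRT = b·(log₂ n₂ − log₂ n₁) = b·log₂(n₂/n₁).
log₂(24) − log₂(5) = 4.5850 − 2.3219 = 2.2630.
ΔRT = 46 × 2.2630 = 104.100 ms.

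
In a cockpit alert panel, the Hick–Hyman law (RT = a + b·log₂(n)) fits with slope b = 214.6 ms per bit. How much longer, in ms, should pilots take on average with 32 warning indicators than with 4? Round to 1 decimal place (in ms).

643.8 ms

Only the slope matters, since a is common to both: ΔRT = b·log₂(n₂/n₁).
log₂(32) − log₂(4) = log₂(32/4) = log₂(8) = 3.
ΔRT = 214.6 × 3.0000 = 643.800 ms.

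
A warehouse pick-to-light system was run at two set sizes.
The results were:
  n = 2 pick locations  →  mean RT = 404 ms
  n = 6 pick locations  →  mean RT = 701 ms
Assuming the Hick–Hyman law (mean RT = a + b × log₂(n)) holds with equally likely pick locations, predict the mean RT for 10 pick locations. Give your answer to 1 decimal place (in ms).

RT is linear in log₂ n, so two points fix the line:
  b = (701 − 404) / (log₂ 6 − log₂ 2) = 297 / (2.5850 − 1) = 187.386 ms/bit
  a = 404 − 187.386 × 1 = 216.614 ms
Then RT(10) = 216.614 + 187.386 × log₂ 10 = 216.614 + 187.386 × 3.3219 ≈ 839.097 ms.

839.1 ms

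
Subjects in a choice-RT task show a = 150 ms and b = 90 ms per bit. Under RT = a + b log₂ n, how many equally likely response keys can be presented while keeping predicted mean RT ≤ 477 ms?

12

Set 150 + 90·log₂ n ≤ 477 → log₂ n ≤ (477 − 150)/90 = 3.6333.
So n ≤ 2^3.6333 = 12.409; the largest integer n is 12.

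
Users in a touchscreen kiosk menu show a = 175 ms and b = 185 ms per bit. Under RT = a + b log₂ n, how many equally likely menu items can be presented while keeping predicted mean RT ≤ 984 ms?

20

Information budget: (984 − 175)/185 = 4.3730 bits, so n ≤ 2^4.3730 = 20.720 → at most 20.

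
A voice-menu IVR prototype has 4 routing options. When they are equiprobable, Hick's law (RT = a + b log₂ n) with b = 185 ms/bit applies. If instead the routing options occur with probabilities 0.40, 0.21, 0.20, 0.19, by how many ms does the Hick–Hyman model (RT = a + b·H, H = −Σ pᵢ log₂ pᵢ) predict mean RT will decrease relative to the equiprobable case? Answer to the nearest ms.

15 ms

Equiprobable entropy H₀ = log₂ 4 = 2.0000 bits.
Skewed entropy H = −Σ pᵢ log₂ pᵢ = 1.9212 bits.
ΔRT = b·(H₀ − H) = 185 × 0.0788 = 14.58 ms.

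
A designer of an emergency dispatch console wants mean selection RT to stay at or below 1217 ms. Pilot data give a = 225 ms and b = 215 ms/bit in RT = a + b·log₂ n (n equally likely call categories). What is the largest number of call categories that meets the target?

Information budget: (1217 − 225)/215 = 4.6140 bits, so n ≤ 2^4.6140 = 24.487 → at most 24.

24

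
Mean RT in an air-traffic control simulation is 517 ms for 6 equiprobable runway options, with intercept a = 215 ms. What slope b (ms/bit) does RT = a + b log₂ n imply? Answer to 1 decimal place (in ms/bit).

6 alternatives carry log₂ 6 = 2.5850 bits; the choice cost is 517 − 215 = 302 ms, so b = 302/2.5850 = 116.830 ms/bit.

116.8 ms/bit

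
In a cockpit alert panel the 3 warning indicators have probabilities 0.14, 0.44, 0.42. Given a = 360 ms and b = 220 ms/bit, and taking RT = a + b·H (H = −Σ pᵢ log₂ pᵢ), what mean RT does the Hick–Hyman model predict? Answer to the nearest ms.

Entropy contributions −pᵢ log₂ pᵢ: 0.3971, 0.5211, 0.5256; sum H = 1.4439 bits.
RT = a + bH = 360 + 220·1.4439 = 677.66 ms.

678 ms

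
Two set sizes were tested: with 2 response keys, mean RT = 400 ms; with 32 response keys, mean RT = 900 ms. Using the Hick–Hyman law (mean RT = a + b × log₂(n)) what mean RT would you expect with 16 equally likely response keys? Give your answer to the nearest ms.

775 ms

Fit slope and intercept:
  b = (900 − 400) / (log₂ 32 − log₂ 2) = 500 / (5 − 1) = 125 ms/bit
  a = 400 − 125 × 1 = 275 ms
Then RT(16) = 275 + 125 × log₂ 16 = 275 + 125 × 4 ≈ 775.000 ms.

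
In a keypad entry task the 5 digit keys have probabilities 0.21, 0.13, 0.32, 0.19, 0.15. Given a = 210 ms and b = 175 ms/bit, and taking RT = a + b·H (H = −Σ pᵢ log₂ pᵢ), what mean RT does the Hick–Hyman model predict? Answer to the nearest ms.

603 ms

H = 0.21·log₂(1/0.21) + 0.13·log₂(1/0.13) + 0.32·log₂(1/0.32) + 0.19·log₂(1/0.19) + 0.15·log₂(1/0.15) = 2.2473 bits.
RT = 210 + 175 × 2.2473 = 603.27 ms.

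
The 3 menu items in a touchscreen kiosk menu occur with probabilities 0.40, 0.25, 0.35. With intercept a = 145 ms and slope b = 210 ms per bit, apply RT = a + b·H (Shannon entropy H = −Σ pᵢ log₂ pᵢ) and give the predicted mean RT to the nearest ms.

H = 0.40·log₂(1/0.40) + 0.25·log₂(1/0.25) + 0.35·log₂(1/0.35) = 1.5589 bits.
RT = 145 + 210 × 1.5589 = 472.36 ms.

472 ms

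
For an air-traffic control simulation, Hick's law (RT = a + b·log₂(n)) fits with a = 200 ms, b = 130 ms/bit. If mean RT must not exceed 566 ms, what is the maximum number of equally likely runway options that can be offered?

7

130·log₂ n ≤ 566 − 200 = 366, giving log₂ n ≤ 2.8154 and n ≤ 7.039. The largest whole number is 7.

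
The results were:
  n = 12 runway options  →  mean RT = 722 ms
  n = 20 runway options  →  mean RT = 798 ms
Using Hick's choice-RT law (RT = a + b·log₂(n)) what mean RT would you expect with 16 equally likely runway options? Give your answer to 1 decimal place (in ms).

With log₂ n on the abscissa the relation is linear; from the two conditions:
  b = (798 − 722) / (log₂ 20 − log₂ 12) = 76 / (4.3219 − 3.5850) = 103.126 ms/bit
  a = 722 − 103.126 × 3.5850 = 352.299 ms
Then RT(16) = 352.299 + 103.126 × log₂ 16 = 352.299 + 103.126 × 4 ≈ 764.801 ms.

764.8 ms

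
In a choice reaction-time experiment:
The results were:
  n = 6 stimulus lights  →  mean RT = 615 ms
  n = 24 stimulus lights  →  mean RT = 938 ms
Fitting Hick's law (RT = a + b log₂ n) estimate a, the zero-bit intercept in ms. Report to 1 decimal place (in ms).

Slope: b = (938 − 615) / (log₂ 24 − log₂ 6) = 323/2.0000 = 161.500 ms/bit.
a = RT₁ − b·log₂ n₁ = 615 − 161.500 × 2.5850 = 197.529 ms.

197.5 ms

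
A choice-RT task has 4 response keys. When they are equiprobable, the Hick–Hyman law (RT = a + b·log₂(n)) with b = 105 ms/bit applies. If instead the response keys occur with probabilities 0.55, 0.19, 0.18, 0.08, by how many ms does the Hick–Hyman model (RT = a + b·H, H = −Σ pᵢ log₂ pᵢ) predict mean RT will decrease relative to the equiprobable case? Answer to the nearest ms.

35 ms

The RT saving is b·ΔH. Equiprobable H₀ = log₂(4) = 2.0000 bits; with the given probabilities H = 1.6664 bits.
b·(H₀ − H) = 105 × (2.0000 − 1.6664) = 35.03 ms.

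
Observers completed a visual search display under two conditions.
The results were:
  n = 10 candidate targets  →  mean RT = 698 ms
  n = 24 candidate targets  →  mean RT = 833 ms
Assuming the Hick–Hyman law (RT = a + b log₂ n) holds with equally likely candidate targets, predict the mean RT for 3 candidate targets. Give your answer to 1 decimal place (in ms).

Fit slope and intercept:
  b = (833 − 698) / (log₂ 24 − log₂ 10) = 135 / (4.5850 − 3.3219) = 106.885 ms/bit
  a = 698 − 106.885 × 3.3219 = 342.934 ms
Then RT(3) = 342.934 + 106.885 × log₂ 3 = 342.934 + 106.885 × 1.5850 ≈ 512.344 ms.

512.3 ms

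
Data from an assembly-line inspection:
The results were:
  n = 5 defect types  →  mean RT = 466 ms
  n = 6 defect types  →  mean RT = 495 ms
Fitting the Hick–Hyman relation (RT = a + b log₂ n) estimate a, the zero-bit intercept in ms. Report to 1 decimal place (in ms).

The slope on a log₂ axis is (495 − 466) / (2.5850 − 2.3219) = 110.252 ms/bit.
a = RT₁ − b·log₂ n₁ = 466 − 110.252 × 2.3219 = 210.003 ms.

210.0 ms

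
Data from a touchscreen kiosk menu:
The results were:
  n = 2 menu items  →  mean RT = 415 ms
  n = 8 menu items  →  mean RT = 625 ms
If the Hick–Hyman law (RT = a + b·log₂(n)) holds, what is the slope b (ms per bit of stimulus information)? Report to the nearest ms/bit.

Slope: b = (625 − 415) / (log₂ 8 − log₂ 2) = 210/2.0000 = 105 ms/bit.

105 ms/bit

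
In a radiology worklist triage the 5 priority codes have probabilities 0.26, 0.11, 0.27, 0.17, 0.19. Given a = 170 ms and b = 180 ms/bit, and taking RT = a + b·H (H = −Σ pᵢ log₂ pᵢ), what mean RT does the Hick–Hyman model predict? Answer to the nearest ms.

Entropy contributions −pᵢ log₂ pᵢ: 0.5053, 0.3503, 0.5100, 0.4346, 0.4552; sum H = 2.2554 bits.
RT = a + bH = 170 + 180·2.2554 = 575.97 ms.

576 ms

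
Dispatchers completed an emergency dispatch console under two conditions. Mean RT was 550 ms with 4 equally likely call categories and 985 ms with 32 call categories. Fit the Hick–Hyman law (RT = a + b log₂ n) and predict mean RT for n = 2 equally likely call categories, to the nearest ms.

405 ms

Fit slope and intercept:
  b = (985 − 550) / (log₂ 32 − log₂ 4) = 435 / (5 − 2) = 145 ms/bit
  a = 550 − 145 × 2 = 260 ms
Then RT(2) = 260 + 145 × log₂ 2 = 260 + 145 × 1 ≈ 405.000 ms.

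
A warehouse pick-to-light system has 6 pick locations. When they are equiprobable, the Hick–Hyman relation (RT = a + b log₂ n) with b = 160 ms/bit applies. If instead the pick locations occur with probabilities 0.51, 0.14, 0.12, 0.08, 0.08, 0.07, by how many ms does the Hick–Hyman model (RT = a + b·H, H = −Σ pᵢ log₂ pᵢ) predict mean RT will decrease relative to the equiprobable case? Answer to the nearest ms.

76 ms

The RT saving is b·ΔH. Equiprobable H₀ = log₂(6) = 2.5850 bits; with the given probabilities H = 2.1112 bits.
b·(H₀ − H) = 160 × (2.5850 − 2.1112) = 75.81 ms.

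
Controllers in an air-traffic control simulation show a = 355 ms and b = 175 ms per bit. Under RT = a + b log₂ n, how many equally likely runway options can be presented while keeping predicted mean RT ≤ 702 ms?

175·log₂ n ≤ 702 − 355 = 347, giving log₂ n ≤ 1.9829 and n ≤ 3.953. The largest whole number is 3.

3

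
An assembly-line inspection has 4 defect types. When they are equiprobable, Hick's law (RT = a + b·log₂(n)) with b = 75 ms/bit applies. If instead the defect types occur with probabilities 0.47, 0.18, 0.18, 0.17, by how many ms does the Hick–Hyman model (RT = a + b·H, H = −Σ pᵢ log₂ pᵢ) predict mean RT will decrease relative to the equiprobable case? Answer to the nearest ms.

12 ms

Equiprobable entropy H₀ = log₂ 4 = 2.0000 bits.
Skewed entropy H = −Σ pᵢ log₂ pᵢ = 1.8372 bits.
ΔRT = b·(H₀ − H) = 75 × 0.1628 = 12.21 ms.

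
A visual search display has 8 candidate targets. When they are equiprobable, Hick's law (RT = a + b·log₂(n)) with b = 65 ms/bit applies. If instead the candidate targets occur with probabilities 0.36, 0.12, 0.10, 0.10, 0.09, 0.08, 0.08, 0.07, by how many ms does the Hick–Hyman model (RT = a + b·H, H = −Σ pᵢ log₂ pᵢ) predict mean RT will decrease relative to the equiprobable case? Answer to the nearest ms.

18 ms

Equiprobable entropy H₀ = log₂ 8 = 3.0000 bits.
Skewed entropy H = −Σ pᵢ log₂ pᵢ = 2.7263 bits.
ΔRT = b·(H₀ − H) = 65 × 0.2737 = 17.79 ms.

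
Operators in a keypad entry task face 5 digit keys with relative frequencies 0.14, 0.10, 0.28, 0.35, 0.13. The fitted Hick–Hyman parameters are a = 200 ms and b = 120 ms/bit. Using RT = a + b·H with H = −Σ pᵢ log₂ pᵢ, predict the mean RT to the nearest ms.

459 ms

Entropy contributions −pᵢ log₂ pᵢ: 0.3971, 0.3322, 0.5142, 0.5301, 0.3826; sum H = 2.1563 bits.
RT = a + bH = 200 + 120·2.1563 = 458.75 ms.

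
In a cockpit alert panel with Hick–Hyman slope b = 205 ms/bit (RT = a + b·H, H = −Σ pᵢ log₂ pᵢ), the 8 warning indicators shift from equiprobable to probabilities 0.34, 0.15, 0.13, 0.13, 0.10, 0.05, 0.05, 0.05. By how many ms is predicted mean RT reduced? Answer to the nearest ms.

64 ms

Equiprobable entropy H₀ = log₂ 8 = 3.0000 bits.
Skewed entropy H = −Σ pᵢ log₂ pᵢ = 2.6855 bits.
ΔRT = b·(H₀ − H) = 205 × 0.3145 = 64.47 ms.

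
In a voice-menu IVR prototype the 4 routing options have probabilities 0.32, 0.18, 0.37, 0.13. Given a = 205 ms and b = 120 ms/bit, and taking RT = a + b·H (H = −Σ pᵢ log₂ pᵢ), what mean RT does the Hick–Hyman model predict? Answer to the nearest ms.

H = 0.32·log₂(1/0.32) + 0.18·log₂(1/0.18) + 0.37·log₂(1/0.37) + 0.13·log₂(1/0.13) = 1.8847 bits.
RT = 205 + 120 × 1.8847 = 431.17 ms.

431 ms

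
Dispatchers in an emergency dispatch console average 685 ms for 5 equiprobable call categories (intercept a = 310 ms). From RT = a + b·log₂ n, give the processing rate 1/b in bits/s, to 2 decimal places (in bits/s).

b = (685 − 310)/log₂ 5 = 375/2.3219 = 161.504 ms per bit = 0.16150 s/bit; the reciprocal is 6.192 bits/s.

6.19 bits/s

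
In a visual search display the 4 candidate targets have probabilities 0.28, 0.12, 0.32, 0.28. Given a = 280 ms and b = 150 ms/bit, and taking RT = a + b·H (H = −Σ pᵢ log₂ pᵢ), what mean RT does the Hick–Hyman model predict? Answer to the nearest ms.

H = 0.28·log₂(1/0.28) + 0.12·log₂(1/0.12) + 0.32·log₂(1/0.32) + 0.28·log₂(1/0.28) = 1.9215 bits.
RT = 280 + 150 × 1.9215 = 568.23 ms.

568 ms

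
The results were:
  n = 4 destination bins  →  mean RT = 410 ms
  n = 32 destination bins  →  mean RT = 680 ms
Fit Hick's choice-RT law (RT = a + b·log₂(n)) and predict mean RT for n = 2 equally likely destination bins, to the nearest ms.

RT is linear in log₂ n, so two points fix the line:
  b = (680 − 410) / (log₂ 32 − log₂ 4) = 270 / (5 − 2) = 90 ms/bit
  a = 410 − 90 × 2 = 230 ms
Then RT(2) = 230 + 90 × log₂ 2 = 230 + 90 × 1 ≈ 320.000 ms.

320 ms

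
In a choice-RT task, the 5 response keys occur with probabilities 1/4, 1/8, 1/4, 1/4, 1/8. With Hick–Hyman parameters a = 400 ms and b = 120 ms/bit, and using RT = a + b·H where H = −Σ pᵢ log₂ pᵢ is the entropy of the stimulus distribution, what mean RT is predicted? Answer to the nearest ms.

670 ms

Each term −pᵢ log₂ pᵢ: 0.25·2 + 0.125·3 + 0.25·2 + 0.25·2 + 0.125·3; summed, H = 2.250 bits.
Mean RT = a + bH = 400 + 120·2.250 = 670.00 ms.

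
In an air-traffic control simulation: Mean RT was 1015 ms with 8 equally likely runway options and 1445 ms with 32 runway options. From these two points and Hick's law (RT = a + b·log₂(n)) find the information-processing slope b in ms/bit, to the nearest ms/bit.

The slope on a log₂ axis is (1445 − 1015) / (5 − 3) = 215 ms/bit.

215 ms/bit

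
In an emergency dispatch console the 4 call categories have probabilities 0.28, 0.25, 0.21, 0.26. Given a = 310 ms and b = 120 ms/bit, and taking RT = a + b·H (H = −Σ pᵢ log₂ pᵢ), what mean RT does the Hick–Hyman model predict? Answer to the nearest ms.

Entropy contributions −pᵢ log₂ pᵢ: 0.5142, 0.5000, 0.4728, 0.5053; sum H = 1.9923 bits.
RT = a + bH = 310 + 120·1.9923 = 549.08 ms.

549 ms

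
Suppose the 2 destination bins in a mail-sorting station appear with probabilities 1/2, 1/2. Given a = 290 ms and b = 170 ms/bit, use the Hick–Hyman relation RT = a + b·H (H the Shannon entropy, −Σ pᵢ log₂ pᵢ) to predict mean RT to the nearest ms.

H = −Σ pᵢ log₂ pᵢ = 0.5·1 + 0.5·1 = 1.000 bits.
RT = 290 + 170 × 1.000 = 460.00 ms.

460 ms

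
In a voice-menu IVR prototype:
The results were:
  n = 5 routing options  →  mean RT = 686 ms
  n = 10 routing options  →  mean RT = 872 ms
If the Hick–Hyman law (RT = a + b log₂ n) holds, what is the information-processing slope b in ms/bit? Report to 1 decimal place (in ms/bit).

b = (RT₂ − RT₁)/(log₂ n₂ − log₂ n₁) = (872 − 686)/(3.3219 − 2.3219) = 186.000 ms/bit.

186.0 ms/bit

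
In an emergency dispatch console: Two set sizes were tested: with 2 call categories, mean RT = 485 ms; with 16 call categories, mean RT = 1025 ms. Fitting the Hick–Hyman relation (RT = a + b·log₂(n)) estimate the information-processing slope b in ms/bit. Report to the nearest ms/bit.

b = (RT₂ − RT₁)/(log₂ n₂ − log₂ n₁) = (1025 − 485)/(4 − 1) = 180 ms/bit.

180 ms/bit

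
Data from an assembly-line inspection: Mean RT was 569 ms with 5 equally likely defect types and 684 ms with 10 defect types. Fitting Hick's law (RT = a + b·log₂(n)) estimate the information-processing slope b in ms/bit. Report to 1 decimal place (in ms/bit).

115.0 ms/bit

Slope: b = (684 − 569) / (log₂ 10 − log₂ 5) = 115/1.0000 = 115.000 ms/bit.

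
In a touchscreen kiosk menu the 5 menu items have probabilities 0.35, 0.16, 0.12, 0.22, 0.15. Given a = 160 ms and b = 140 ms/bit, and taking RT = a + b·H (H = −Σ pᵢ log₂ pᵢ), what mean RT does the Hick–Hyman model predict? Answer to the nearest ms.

H = 0.35·log₂(1/0.35) + 0.16·log₂(1/0.16) + 0.12·log₂(1/0.12) + 0.22·log₂(1/0.22) + 0.15·log₂(1/0.15) = 2.2113 bits.
RT = 160 + 140 × 2.2113 = 469.58 ms.

470 ms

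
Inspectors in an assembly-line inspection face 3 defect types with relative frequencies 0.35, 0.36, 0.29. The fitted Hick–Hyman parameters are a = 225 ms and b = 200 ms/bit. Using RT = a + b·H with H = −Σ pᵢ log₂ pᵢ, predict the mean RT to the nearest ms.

H = 0.35·log₂(1/0.35) + 0.36·log₂(1/0.36) + 0.29·log₂(1/0.29) = 1.5786 bits.
RT = 225 + 200 × 1.5786 = 540.72 ms.

541 ms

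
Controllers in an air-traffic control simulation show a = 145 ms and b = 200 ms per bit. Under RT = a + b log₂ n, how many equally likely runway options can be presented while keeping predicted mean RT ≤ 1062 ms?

24

Set 145 + 200·log₂ n ≤ 1062 → log₂ n ≤ (1062 − 145)/200 = 4.5850.
So n ≤ 2^4.5850 = 24.001; the largest integer n is 24.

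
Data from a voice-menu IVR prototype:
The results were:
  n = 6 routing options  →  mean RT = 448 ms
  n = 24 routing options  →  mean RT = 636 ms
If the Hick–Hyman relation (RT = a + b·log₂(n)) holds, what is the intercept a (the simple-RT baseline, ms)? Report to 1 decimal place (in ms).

205.0 ms

b = (RT₂ − RT₁)/(log₂ n₂ − log₂ n₁) = (636 − 448)/(4.5850 − 2.5850) = 94.000 ms/bit.
Intercept: a = 448 − 94.000·log₂(6) = 205.014 ms.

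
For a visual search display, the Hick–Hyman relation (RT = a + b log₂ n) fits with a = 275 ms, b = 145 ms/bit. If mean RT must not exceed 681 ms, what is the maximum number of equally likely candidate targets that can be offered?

145·log₂ n ≤ 681 − 275 = 406, giving log₂ n ≤ 2.8000 and n ≤ 6.964. The largest whole number is 6.

6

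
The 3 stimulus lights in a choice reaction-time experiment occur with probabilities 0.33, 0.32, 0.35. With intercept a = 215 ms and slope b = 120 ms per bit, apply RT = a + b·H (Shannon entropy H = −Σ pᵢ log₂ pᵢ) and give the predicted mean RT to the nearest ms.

405 ms

Entropy contributions −pᵢ log₂ pᵢ: 0.5278, 0.5260, 0.5301; sum H = 1.5840 bits.
RT = a + bH = 215 + 120·1.5840 = 405.07 ms.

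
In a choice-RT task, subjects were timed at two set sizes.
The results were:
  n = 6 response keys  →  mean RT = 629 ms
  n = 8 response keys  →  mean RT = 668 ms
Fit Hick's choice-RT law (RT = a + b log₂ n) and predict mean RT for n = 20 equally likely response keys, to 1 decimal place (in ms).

792.2 ms

Solve the two-equation system in a and b:
  b = (668 − 629) / (log₂ 8 − log₂ 6) = 39 / (3 − 2.5850) = 93.967 ms/bit
  a = 629 − 93.967 × 2.5850 = 386.098 ms
Then RT(20) = 386.098 + 93.967 × log₂ 20 = 386.098 + 93.967 × 4.3219 ≈ 792.218 ms.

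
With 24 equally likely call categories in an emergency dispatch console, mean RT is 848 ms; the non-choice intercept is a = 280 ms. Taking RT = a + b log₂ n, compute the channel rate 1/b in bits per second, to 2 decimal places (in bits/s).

8.07 bits/s

b = (848 − 280)/log₂ 24 = 568/4.5850 = 123.883 ms per bit = 0.12388 s/bit; the reciprocal is 8.072 bits/s.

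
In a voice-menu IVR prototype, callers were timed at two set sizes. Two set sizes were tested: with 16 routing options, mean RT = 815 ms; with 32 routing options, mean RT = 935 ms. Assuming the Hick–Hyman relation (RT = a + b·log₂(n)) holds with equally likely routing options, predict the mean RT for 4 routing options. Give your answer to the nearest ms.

Fit slope and intercept:
  b = (935 − 815) / (log₂ 32 − log₂ 16) = 120 / (5 − 4) = 120 ms/bit
  a = 815 − 120 × 4 = 335 ms
Then RT(4) = 335 + 120 × log₂ 4 = 335 + 120 × 2 ≈ 575.000 ms.

575 ms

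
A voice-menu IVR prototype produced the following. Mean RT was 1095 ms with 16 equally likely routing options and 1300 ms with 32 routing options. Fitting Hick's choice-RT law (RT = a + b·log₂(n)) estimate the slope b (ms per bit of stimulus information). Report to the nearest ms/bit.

The slope on a log₂ axis is (1300 − 1095) / (5 − 4) = 205 ms/bit.

205 ms/bit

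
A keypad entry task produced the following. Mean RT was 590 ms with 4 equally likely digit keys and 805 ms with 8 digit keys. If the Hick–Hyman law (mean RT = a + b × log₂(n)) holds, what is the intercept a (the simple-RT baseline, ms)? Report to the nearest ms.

Slope: b = (805 − 590) / (log₂ 8 − log₂ 4) = 215/1.0000 = 215 ms/bit.
Intercept: a = 590 − 215·log₂(4) = 160.000 ms.

160 ms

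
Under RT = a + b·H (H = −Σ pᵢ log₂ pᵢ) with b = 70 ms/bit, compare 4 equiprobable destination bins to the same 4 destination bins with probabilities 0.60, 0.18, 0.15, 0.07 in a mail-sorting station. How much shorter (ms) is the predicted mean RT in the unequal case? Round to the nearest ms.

The RT saving is b·ΔH. Equiprobable H₀ = log₂(4) = 2.0000 bits; with the given probabilities H = 1.5666 bits.
b·(H₀ − H) = 70 × (2.0000 − 1.5666) = 30.34 ms.

30 ms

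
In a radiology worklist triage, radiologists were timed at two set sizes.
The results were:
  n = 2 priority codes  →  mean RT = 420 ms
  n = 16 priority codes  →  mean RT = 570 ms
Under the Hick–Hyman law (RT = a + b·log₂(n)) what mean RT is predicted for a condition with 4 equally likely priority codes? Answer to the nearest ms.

470 ms

Solve the two-equation system in a and b:
  b = (570 − 420) / (log₂ 16 − log₂ 2) = 150 / (4 − 1) = 50 ms/bit
  a = 420 − 50 × 1 = 370 ms
Then RT(4) = 370 + 50 × log₂ 4 = 370 + 50 × 2 ≈ 470.000 ms.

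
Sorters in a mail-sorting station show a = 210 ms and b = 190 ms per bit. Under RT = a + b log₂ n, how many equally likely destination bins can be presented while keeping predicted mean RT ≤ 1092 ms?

24

190·log₂ n ≤ 1092 − 210 = 882, giving log₂ n ≤ 4.6421 and n ≤ 24.970. The largest whole number is 24.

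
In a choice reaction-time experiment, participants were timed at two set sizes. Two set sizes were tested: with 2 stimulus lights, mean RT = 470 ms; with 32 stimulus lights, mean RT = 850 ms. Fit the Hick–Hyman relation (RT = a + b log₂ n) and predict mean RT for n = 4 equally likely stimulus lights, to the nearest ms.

With log₂ n on the abscissa the relation is linear; from the two conditions:
  b = (850 − 470) / (log₂ 32 − log₂ 2) = 380 / (5 − 1) = 95 ms/bit
  a = 470 − 95 × 1 = 375 ms
Then RT(4) = 375 + 95 × log₂ 4 = 375 + 95 × 2 ≈ 565.000 ms.

565 ms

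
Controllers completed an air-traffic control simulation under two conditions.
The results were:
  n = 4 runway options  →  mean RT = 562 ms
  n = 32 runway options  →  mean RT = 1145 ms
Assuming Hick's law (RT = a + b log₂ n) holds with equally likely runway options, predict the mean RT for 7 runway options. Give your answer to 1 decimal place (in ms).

718.9 ms

Fit slope and intercept:
  b = (1145 − 562) / (log₂ 32 − log₂ 4) = 583 / (5 − 2) = 194.333 ms/bit
  a = 562 − 194.333 × 2 = 173.333 ms
Then RT(7) = 173.333 + 194.333 × log₂ 7 = 173.333 + 194.333 × 2.8074 ≈ 718.896 ms.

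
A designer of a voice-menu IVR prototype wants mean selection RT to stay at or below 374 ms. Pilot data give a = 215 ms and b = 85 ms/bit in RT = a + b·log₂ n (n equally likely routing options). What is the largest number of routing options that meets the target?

3

Set 215 + 85·log₂ n ≤ 374 → log₂ n ≤ (374 − 215)/85 = 1.8706.
So n ≤ 2^1.8706 = 3.657; the largest integer n is 3.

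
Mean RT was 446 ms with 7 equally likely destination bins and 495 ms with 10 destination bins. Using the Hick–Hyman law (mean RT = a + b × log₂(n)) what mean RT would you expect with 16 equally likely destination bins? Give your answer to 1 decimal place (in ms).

559.6 ms

With log₂ n on the abscissa the relation is linear; from the two conditions:
  b = (495 − 446) / (log₂ 10 − log₂ 7) = 49 / (3.3219 − 2.8074) = 95.225 ms/bit
  a = 446 − 95.225 × 2.8074 = 178.671 ms
Then RT(16) = 178.671 + 95.225 × log₂ 16 = 178.671 + 95.225 × 4 ≈ 559.569 ms.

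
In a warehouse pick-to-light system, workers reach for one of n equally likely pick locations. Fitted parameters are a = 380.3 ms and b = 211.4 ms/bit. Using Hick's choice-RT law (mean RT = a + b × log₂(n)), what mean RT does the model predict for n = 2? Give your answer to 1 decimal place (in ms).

log₂(2) = 1 bits, so RT = 380.3 + 211.4 × 1 ≈ 591.700 ms.

591.7 ms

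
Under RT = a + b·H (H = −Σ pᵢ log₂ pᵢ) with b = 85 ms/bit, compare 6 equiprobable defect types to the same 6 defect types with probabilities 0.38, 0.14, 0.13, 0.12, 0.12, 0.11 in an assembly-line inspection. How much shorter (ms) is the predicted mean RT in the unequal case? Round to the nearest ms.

16 ms

The RT saving is b·ΔH. Equiprobable H₀ = log₂(6) = 2.5850 bits; with the given probabilities H = 2.3946 bits.
b·(H₀ − H) = 85 × (2.5850 − 2.3946) = 16.18 ms.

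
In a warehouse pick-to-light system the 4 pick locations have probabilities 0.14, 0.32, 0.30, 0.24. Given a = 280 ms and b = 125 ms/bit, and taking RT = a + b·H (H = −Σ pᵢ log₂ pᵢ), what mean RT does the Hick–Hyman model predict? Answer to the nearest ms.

522 ms

H = 0.14·log₂(1/0.14) + 0.32·log₂(1/0.32) + 0.30·log₂(1/0.30) + 0.24·log₂(1/0.24) = 1.9384 bits.
RT = 280 + 125 × 1.9384 = 522.30 ms.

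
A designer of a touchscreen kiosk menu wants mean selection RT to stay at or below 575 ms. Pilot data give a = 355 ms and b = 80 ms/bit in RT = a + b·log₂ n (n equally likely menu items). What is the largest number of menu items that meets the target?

6

Information budget: (575 − 355)/80 = 2.7500 bits, so n ≤ 2^2.7500 = 6.727 → at most 6.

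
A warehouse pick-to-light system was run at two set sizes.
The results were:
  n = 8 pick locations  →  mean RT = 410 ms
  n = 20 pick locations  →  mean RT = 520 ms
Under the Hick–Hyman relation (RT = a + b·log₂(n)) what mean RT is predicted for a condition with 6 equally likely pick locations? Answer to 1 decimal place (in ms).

375.5 ms

With log₂ n on the abscissa the relation is linear; from the two conditions:
  b = (520 − 410) / (log₂ 20 − log₂ 8) = 110 / (4.3219 − 3) = 83.212 ms/bit
  a = 410 − 83.212 × 3 = 160.365 ms
Then RT(6) = 160.365 + 83.212 × log₂ 6 = 160.365 + 83.212 × 2.5850 ≈ 375.464 ms.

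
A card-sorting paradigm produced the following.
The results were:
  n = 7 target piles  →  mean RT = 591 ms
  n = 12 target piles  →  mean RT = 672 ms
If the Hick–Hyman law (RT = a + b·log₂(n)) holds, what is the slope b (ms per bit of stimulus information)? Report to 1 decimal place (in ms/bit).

b = (RT₂ − RT₁)/(log₂ n₂ − log₂ n₁) = (672 − 591)/(3.5850 − 2.8074) = 104.166 ms/bit.

104.2 ms/bit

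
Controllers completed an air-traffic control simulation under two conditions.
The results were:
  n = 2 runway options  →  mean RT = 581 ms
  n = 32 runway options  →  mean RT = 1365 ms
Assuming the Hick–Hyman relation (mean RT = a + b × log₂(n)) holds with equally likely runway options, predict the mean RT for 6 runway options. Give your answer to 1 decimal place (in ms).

891.7 ms

Fit slope and intercept:
  b = (1365 − 581) / (log₂ 32 − log₂ 2) = 784 / (5 − 1) = 196.000 ms/bit
  a = 581 − 196.000 × 1 = 385.000 ms
Then RT(6) = 385.000 + 196.000 × log₂ 6 = 385.000 + 196.000 × 2.5850 ≈ 891.653 ms.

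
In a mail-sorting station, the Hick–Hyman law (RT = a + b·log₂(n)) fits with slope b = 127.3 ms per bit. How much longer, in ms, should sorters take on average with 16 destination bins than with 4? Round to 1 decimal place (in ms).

ΔRT = (a + b log₂ n₂) − (a + b log₂ n₁) = b·(log₂ n₂ − log₂ n₁).
log₂(16) − log₂(4) = log₂(16/4) = log₂(4) = 2.
ΔRT = 127.3 × 2.0000 = 254.600 ms.

254.6 ms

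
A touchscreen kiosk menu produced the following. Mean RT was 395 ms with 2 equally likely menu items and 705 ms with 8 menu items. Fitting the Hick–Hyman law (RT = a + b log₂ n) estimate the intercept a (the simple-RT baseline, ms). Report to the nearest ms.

Slope: b = (705 − 395) / (log₂ 8 − log₂ 2) = 310/2.0000 = 155 ms/bit.
Intercept: a = 395 − 155·log₂(2) = 240.000 ms.

240 ms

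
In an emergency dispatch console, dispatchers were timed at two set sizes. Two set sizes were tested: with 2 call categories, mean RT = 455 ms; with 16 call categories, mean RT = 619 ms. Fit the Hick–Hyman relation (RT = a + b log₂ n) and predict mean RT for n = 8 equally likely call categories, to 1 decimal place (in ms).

564.3 ms

RT is linear in log₂ n, so two points fix the line:
  b = (619 − 455) / (log₂ 16 − log₂ 2) = 164 / (4 − 1) = 54.667 ms/bit
  a = 455 − 54.667 × 1 = 400.333 ms
Then RT(8) = 400.333 + 54.667 × log₂ 8 = 400.333 + 54.667 × 3 ≈ 564.333 ms.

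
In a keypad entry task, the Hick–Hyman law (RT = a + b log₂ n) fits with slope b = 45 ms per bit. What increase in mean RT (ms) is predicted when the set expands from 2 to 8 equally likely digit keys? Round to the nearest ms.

ΔRT = (a + b log₂ n₂) − (a + b log₂ n₁) = b·(log₂ n₂ − log₂ n₁).
log₂(8) − log₂(2) = log₂(8/2) = log₂(4) = 2.
ΔRT = 45 × 2.0000 = 90.000 ms.

90 ms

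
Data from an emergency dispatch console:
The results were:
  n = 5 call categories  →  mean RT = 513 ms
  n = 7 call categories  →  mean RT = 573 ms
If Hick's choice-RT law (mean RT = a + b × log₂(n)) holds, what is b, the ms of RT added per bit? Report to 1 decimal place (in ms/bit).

123.6 ms/bit

Slope: b = (573 − 513) / (log₂ 7 − log₂ 5) = 60/0.4854 = 123.603 ms/bit.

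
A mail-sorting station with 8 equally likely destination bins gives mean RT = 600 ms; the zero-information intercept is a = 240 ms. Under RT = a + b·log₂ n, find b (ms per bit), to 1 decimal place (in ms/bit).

log₂(8) = 3 bits.
b = (RT − a)/log₂ n = (600 − 240) / 3 = 120.000 ms/bit.

120.0 ms/bit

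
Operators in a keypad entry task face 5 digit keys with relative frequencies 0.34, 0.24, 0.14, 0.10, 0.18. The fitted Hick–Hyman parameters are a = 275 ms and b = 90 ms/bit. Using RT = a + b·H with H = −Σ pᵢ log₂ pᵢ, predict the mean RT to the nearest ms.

Entropy contributions −pᵢ log₂ pᵢ: 0.5292, 0.4941, 0.3971, 0.3322, 0.4453; sum H = 2.1979 bits.
RT = a + bH = 275 + 90·2.1979 = 472.81 ms.

473 ms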